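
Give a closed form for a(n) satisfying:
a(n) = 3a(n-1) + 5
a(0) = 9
First-order linear non-homogeneous.
Homogeneous solution: a_h(n) = A·(3)^n.
Try constant particular solution a_p = K: K = 3K + 5 ⇒ K = - \frac{5}{2}.
General: a(n) = A·(3)^n - \frac{5}{2}.
Apply a(0) = 9: A - \frac{5}{2} = 9 ⇒ A = \frac{23}{2}.
So a(n) = \frac{23 \cdot 3^{n}}{2} - \frac{5}{2}.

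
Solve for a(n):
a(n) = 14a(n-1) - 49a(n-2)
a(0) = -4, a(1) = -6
Characteristic equation: x² - 14x + 49 = 0, which is (x - (7))².
Repeated root r = 7.
General solution: a(n) = (A + Bn)·(7)^n.
From a(0) = -4: A = -4.
From a(1) = -6: (A + B)·(7) = -6 ⇒ B = \frac{22}{7}.
So a(n) = \left(\frac{22 n}{7} - 4\right) \cdot (7)^n.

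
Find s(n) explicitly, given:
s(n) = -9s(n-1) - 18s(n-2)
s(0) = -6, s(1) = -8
Characteristic equation: x² + 9x + 18 = 0, which factors as (x - (-3))(x - (-6)) = 0.
Roots r₁ = -3, r₂ = -6 (distinct).
General solution: s(n) = A·(-3)^n + B·(-6)^n.
From s(0) = -6: A + B = -6.
From s(1) = -8: -3A - 6B = -8.
Solving: A = - \frac{44}{3}, B = \frac{26}{3}.
So s(n) = - \frac{44 \left(-3\right)^{n}}{3} + \frac{26 \left(-6\right)^{n}}{3}.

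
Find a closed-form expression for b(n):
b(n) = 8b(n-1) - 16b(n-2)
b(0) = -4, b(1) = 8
Characteristic equation: x² - 8x + 16 = 0, which is (x - (4))².
Repeated root r = 4.
General solution: b(n) = (A + Bn)·(4)^n.
From b(0) = -4: A = -4.
From b(1) = 8: (A + B)·(4) = 8 ⇒ B = 6.
So b(n) = \left(6 n - 4\right) \cdot (4)^n.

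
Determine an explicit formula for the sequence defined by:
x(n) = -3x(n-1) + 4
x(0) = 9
First-order linear non-homogeneous.
Homogeneous solution: x_h(n) = A·(-3)^n.
Try constant particular solution x_p = K: K = -3K + 4 ⇒ K = 1.
General: x(n) = A·(-3)^n + 1.
Apply x(0) = 9: A + 1 = 9 ⇒ A = 8.
So x(n) = 8 \left(-3\right)^{n} + 1.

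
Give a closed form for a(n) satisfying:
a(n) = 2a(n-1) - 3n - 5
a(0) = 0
First-order linear with linear forcing.
Homogeneous solution: a_h(n) = A·(2)^n.
Try particular a_p(n) = pn + q. Substituting:
  pn + q = 2(p(n-1) + q) - 3n - 5.
Matching the n-coefficient: p = 2p - 3 ⇒ p = 3.
Matching constants: q = -2p + 2q - 5 ⇒ q = 11.
General: a(n) = A·(2)^n + 3 n + 11.
Apply a(0) = 0: A + 11 = 0 ⇒ A = -11.
So a(n) = - 11 \cdot 2^{n} + 3 n + 11.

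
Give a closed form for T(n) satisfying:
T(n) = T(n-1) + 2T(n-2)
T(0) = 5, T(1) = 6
Characteristic equation: x² - x - 2 = 0, which factors as (x - (2))(x - (-1)) = 0.
Roots r₁ = 2, r₂ = -1 (distinct).
General solution: T(n) = A·(2)^n + B·(-1)^n.
From T(0) = 5: A + B = 5.
From T(1) = 6: 2A - B = 6.
Solving: A = \frac{11}{3}, B = \frac{4}{3}.
So T(n) = \frac{4 \left(-1\right)^{n}}{3} + \frac{11 \cdot 2^{n}}{3}.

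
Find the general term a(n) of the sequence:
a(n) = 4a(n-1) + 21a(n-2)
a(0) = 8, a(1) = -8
Characteristic equation: x² - 4x - 21 = 0, which factors as (x - (-3))(x - (7)) = 0.
Roots r₁ = -3, r₂ = 7 (distinct).
General solution: a(n) = A·(-3)^n + B·(7)^n.
From a(0) = 8: A + B = 8.
From a(1) = -8: -3A + 7B = -8.
Solving: A = \frac{32}{5}, B = \frac{8}{5}.
So a(n) = \frac{32 \left(-3\right)^{n}}{5} + \frac{8 \cdot 7^{n}}{5}.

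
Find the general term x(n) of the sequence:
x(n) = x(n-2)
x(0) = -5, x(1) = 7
Characteristic equation: x² - 1 = 0, which factors as (x - (1))(x - (-1)) = 0.
Roots r₁ = 1, r₂ = -1 (distinct).
General solution: x(n) = A·(1)^n + B·(-1)^n.
From x(0) = -5: A + B = -5.
From x(1) = 7: A - B = 7.
Solving: A = 1, B = -6.
So x(n) = 1 - 6 \left(-1\right)^{n}.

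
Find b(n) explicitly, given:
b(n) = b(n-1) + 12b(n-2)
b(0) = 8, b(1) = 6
Characteristic equation: x² - x - 12 = 0, which factors as (x - (4))(x - (-3)) = 0.
Roots r₁ = 4, r₂ = -3 (distinct).
General solution: b(n) = A·(4)^n + B·(-3)^n.
From b(0) = 8: A + B = 8.
From b(1) = 6: 4A - 3B = 6.
Solving: A = \frac{30}{7}, B = \frac{26}{7}.
So b(n) = \frac{26 \left(-3\right)^{n}}{7} + \frac{30 \cdot 4^{n}}{7}.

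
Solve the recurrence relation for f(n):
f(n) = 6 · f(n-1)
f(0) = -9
Pure geometric recurrence with ratio 6.
By induction f(n) = f(0) · (6)^n = - 9 \cdot 6^{n}.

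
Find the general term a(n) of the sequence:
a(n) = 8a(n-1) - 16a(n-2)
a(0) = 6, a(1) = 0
Characteristic equation: x² - 8x + 16 = 0, which is (x - (4))².
Repeated root r = 4.
General solution: a(n) = (A + Bn)·(4)^n.
From a(0) = 6: A = 6.
From a(1) = 0: (A + B)·(4) = 0 ⇒ B = -6.
So a(n) = \left(6 - 6 n\right) \cdot (4)^n.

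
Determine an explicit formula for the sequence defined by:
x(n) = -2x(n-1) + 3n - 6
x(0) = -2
First-order linear with linear forcing.
Homogeneous solution: x_h(n) = A·(-2)^n.
Try particular x_p(n) = pn + q. Substituting:
  pn + q = -2(p(n-1) + q) + 3n - 6.
Matching the n-coefficient: p = -2p + 3 ⇒ p = 1.
Matching constants: q = 2p - 2q - 6 ⇒ q = - \frac{4}{3}.
General: x(n) = A·(-2)^n + n - \frac{4}{3}.
Apply x(0) = -2: A - \frac{4}{3} = -2 ⇒ A = - \frac{2}{3}.
So x(n) = - \frac{2 \left(-2\right)^{n}}{3} + n - \frac{4}{3}.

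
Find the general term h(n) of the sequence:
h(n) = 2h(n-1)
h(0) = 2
This is a homogeneous first-order recurrence with ratio 2.
By induction h(n) = h(0) · (2)^n = 2 \cdot 2^{n}.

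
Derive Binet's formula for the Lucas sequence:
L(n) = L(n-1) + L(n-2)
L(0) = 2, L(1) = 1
This is the Lucas sequence.
Characteristic equation: x² - x - 1 = 0; roots r₁ = \frac{1}{2} + \frac{\sqrt{5}}{2}, r₂ = \frac{1}{2} - \frac{\sqrt{5}}{2}.
General: L(n) = A·r₁^n + B·r₂^n. Solving with L(0)=2, L(1)=1 gives A = 1, B = 1.
So L(n) = 2^{- n} \left(\left(1 - \sqrt{5}\right)^{n} + \left(1 + \sqrt{5}\right)^{n}\right).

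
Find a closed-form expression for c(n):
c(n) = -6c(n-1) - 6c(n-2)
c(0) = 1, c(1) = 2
Characteristic equation: x² + 6x + 6 = 0.
Discriminant Δ = (-6)² + 4·(-6) = 12.
Roots r₁,₂ = (-6 ± √12)/2, so r₁ = -3 + \sqrt{3}, r₂ = -3 - \sqrt{3}.
General solution: c(n) = A·r₁^n + B·r₂^n.
From the initial conditions, A + B = 1 and r₁A + r₂B = 2.
Since r₁ - r₂ = √12: A = (2 - (1)r₂)/√12 = \frac{1}{2} + \frac{5 \sqrt{3}}{6}, and B = 1 - A = \frac{1}{2} - \frac{5 \sqrt{3}}{6}.
So c(n) = \left(\frac{1}{2} + \frac{5 \sqrt{3}}{6}\right)\left(-3 + \sqrt{3}\right)^n + \left(\frac{1}{2} - \frac{5 \sqrt{3}}{6}\right)\left(-3 - \sqrt{3}\right)^n.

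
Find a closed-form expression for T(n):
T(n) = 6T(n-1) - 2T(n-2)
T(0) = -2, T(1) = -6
Characteristic equation: x² - 6x + 2 = 0.
Discriminant Δ = (6)² + 4·(-2) = 28.
Roots r₁,₂ = (6 ± √28)/2, so r₁ = \sqrt{7} + 3, r₂ = 3 - \sqrt{7}.
General solution: T(n) = A·r₁^n + B·r₂^n.
From the initial conditions, A + B = -2 and r₁A + r₂B = -6.
Since r₁ - r₂ = √28: A = (-6 - (-2)r₂)/√28 = -1, and B = -2 - A = -1.
So T(n) = \left(-1\right)\left(\sqrt{7} + 3\right)^n + \left(-1\right)\left(3 - \sqrt{7}\right)^n.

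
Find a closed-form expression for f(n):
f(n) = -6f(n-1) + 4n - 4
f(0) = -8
First-order linear with linear forcing.
Homogeneous solution: f_h(n) = A·(-6)^n.
Try particular f_p(n) = pn + q. Substituting:
  pn + q = -6(p(n-1) + q) + 4n - 4.
Matching the n-coefficient: p = -6p + 4 ⇒ p = \frac{4}{7}.
Matching constants: q = 6p - 6q - 4 ⇒ q = - \frac{4}{49}.
General: f(n) = A·(-6)^n + \frac{4 n}{7} - \frac{4}{49}.
Apply f(0) = -8: A - \frac{4}{49} = -8 ⇒ A = - \frac{388}{49}.
So f(n) = - \frac{388 \left(-6\right)^{n}}{49} + \frac{4 n}{7} - \frac{4}{49}.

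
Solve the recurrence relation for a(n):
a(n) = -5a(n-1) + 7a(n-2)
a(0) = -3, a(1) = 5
Characteristic equation: x² + 5x - 7 = 0.
Discriminant Δ = (-5)² + 4·(7) = 53.
Roots r₁,₂ = (-5 ± √53)/2, so r₁ = - \frac{5}{2} + \frac{\sqrt{53}}{2}, r₂ = - \frac{\sqrt{53}}{2} - \frac{5}{2}.
General solution: a(n) = A·r₁^n + B·r₂^n.
From the initial conditions, A + B = -3 and r₁A + r₂B = 5.
Since r₁ - r₂ = √53: A = (5 - (-3)r₂)/√53 = - \frac{3}{2} - \frac{5 \sqrt{53}}{106}, and B = -3 - A = - \frac{3}{2} + \frac{5 \sqrt{53}}{106}.
So a(n) = \left(- \frac{3}{2} - \frac{5 \sqrt{53}}{106}\right)\left(- \frac{5}{2} + \frac{\sqrt{53}}{2}\right)^n + \left(- \frac{3}{2} + \frac{5 \sqrt{53}}{106}\right)\left(- \frac{\sqrt{53}}{2} - \frac{5}{2}\right)^n.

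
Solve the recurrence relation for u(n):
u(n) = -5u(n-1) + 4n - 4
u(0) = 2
First-order linear with linear forcing.
Homogeneous solution: u_h(n) = A·(-5)^n.
Try particular u_p(n) = pn + q. Substituting:
  pn + q = -5(p(n-1) + q) + 4n - 4.
Matching the n-coefficient: p = -5p + 4 ⇒ p = \frac{2}{3}.
Matching constants: q = 5p - 5q - 4 ⇒ q = - \frac{1}{9}.
General: u(n) = A·(-5)^n + \frac{2 n}{3} - \frac{1}{9}.
Apply u(0) = 2: A - \frac{1}{9} = 2 ⇒ A = \frac{19}{9}.
So u(n) = \frac{19 \left(-5\right)^{n}}{9} + \frac{2 n}{3} - \frac{1}{9}.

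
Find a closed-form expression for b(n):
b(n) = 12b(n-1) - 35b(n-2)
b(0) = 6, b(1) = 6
Characteristic equation: x² - 12x + 35 = 0, which factors as (x - (5))(x - (7)) = 0.
Roots r₁ = 5, r₂ = 7 (distinct).
General solution: b(n) = A·(5)^n + B·(7)^n.
From b(0) = 6: A + B = 6.
From b(1) = 6: 5A + 7B = 6.
Solving: A = 18, B = -12.
So b(n) = 18 \cdot 5^{n} - 12 \cdot 7^{n}.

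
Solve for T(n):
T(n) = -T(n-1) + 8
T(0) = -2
First-order linear non-homogeneous.
Homogeneous solution: T_h(n) = A·(-1)^n.
Try constant particular solution T_p = K: K = -K + 8 ⇒ K = 4.
General: T(n) = A·(-1)^n + 4.
Apply T(0) = -2: A + 4 = -2 ⇒ A = -6.
So T(n) = 4 - 6 \left(-1\right)^{n}.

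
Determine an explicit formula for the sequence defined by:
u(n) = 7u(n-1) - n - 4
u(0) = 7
First-order linear with linear forcing.
Homogeneous solution: u_h(n) = A·(7)^n.
Try particular u_p(n) = pn + q. Substituting:
  pn + q = 7(p(n-1) + q) - n - 4.
Matching the n-coefficient: p = 7p - 1 ⇒ p = \frac{1}{6}.
Matching constants: q = -7p + 7q - 4 ⇒ q = \frac{31}{36}.
General: u(n) = A·(7)^n + \frac{n}{6} + \frac{31}{36}.
Apply u(0) = 7: A + \frac{31}{36} = 7 ⇒ A = \frac{221}{36}.
So u(n) = \frac{221 \cdot 7^{n}}{36} + \frac{n}{6} + \frac{31}{36}.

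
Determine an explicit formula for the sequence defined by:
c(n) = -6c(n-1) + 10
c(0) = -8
First-order linear non-homogeneous.
Homogeneous solution: c_h(n) = A·(-6)^n.
Try constant particular solution c_p = K: K = -6K + 10 ⇒ K = \frac{10}{7}.
General: c(n) = A·(-6)^n + \frac{10}{7}.
Apply c(0) = -8: A + \frac{10}{7} = -8 ⇒ A = - \frac{66}{7}.
So c(n) = \frac{10}{7} - \frac{66 \left(-6\right)^{n}}{7}.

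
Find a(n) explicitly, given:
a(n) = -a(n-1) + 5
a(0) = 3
First-order linear non-homogeneous.
Homogeneous solution: a_h(n) = A·(-1)^n.
Try constant particular solution a_p = K: K = -K + 5 ⇒ K = \frac{5}{2}.
General: a(n) = A·(-1)^n + \frac{5}{2}.
Apply a(0) = 3: A + \frac{5}{2} = 3 ⇒ A = \frac{1}{2}.
So a(n) = \frac{\left(-1\right)^{n}}{2} + \frac{5}{2}.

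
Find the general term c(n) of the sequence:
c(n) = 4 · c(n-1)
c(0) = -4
Pure geometric recurrence with ratio 4.
By induction c(n) = c(0) · (4)^n = - 4 \cdot 4^{n}.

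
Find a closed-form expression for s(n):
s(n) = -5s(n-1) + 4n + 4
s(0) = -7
First-order linear with linear forcing.
Homogeneous solution: s_h(n) = A·(-5)^n.
Try particular s_p(n) = pn + q. Substituting:
  pn + q = -5(p(n-1) + q) + 4n + 4.
Matching the n-coefficient: p = -5p + 4 ⇒ p = \frac{2}{3}.
Matching constants: q = 5p - 5q + 4 ⇒ q = \frac{11}{9}.
General: s(n) = A·(-5)^n + \frac{2 n}{3} + \frac{11}{9}.
Apply s(0) = -7: A + \frac{11}{9} = -7 ⇒ A = - \frac{74}{9}.
So s(n) = - \frac{74 \left(-5\right)^{n}}{9} + \frac{2 n}{3} + \frac{11}{9}.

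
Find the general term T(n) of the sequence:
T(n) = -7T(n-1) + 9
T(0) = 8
First-order linear non-homogeneous.
Homogeneous solution: T_h(n) = A·(-7)^n.
Try constant particular solution T_p = K: K = -7K + 9 ⇒ K = \frac{9}{8}.
General: T(n) = A·(-7)^n + \frac{9}{8}.
Apply T(0) = 8: A + \frac{9}{8} = 8 ⇒ A = \frac{55}{8}.
So T(n) = \frac{55 \left(-7\right)^{n}}{8} + \frac{9}{8}.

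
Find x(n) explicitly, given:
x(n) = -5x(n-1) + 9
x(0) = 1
First-order linear non-homogeneous.
Homogeneous solution: x_h(n) = A·(-5)^n.
Try constant particular solution x_p = K: K = -5K + 9 ⇒ K = \frac{3}{2}.
General: x(n) = A·(-5)^n + \frac{3}{2}.
Apply x(0) = 1: A + \frac{3}{2} = 1 ⇒ A = - \frac{1}{2}.
So x(n) = \frac{3}{2} - \frac{\left(-5\right)^{n}}{2}.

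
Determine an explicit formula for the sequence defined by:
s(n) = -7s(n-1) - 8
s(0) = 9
First-order linear non-homogeneous.
Homogeneous solution: s_h(n) = A·(-7)^n.
Try constant particular solution s_p = K: K = -7K - 8 ⇒ K = -1.
General: s(n) = A·(-7)^n - 1.
Apply s(0) = 9: A - 1 = 9 ⇒ A = 10.
So s(n) = 10 \left(-7\right)^{n} - 1.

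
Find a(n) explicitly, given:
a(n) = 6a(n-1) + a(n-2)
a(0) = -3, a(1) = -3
Characteristic equation: x² - 6x - 1 = 0.
Discriminant Δ = (6)² + 4·(1) = 40.
Roots r₁,₂ = (6 ± √40)/2, so r₁ = 3 + \sqrt{10}, r₂ = 3 - \sqrt{10}.
General solution: a(n) = A·r₁^n + B·r₂^n.
From the initial conditions, A + B = -3 and r₁A + r₂B = -3.
Since r₁ - r₂ = √40: A = (-3 - (-3)r₂)/√40 = - \frac{3}{2} + \frac{3 \sqrt{10}}{10}, and B = -3 - A = - \frac{3}{2} - \frac{3 \sqrt{10}}{10}.
So a(n) = \left(- \frac{3}{2} + \frac{3 \sqrt{10}}{10}\right)\left(3 + \sqrt{10}\right)^n + \left(- \frac{3}{2} - \frac{3 \sqrt{10}}{10}\right)\left(3 - \sqrt{10}\right)^n.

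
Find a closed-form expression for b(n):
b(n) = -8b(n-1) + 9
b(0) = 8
First-order linear non-homogeneous.
Homogeneous solution: b_h(n) = A·(-8)^n.
Try constant particular solution b_p = K: K = -8K + 9 ⇒ K = 1.
General: b(n) = A·(-8)^n + 1.
Apply b(0) = 8: A + 1 = 8 ⇒ A = 7.
So b(n) = 7 \left(-8\right)^{n} + 1.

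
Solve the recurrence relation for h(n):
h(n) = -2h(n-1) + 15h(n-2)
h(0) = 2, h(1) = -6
Characteristic equation: x² + 2x - 15 = 0, which factors as (x - (3))(x - (-5)) = 0.
Roots r₁ = 3, r₂ = -5 (distinct).
General solution: h(n) = A·(3)^n + B·(-5)^n.
From h(0) = 2: A + B = 2.
From h(1) = -6: 3A - 5B = -6.
Solving: A = \frac{1}{2}, B = \frac{3}{2}.
So h(n) = \frac{3 \left(-5\right)^{n}}{2} + \frac{3^{n}}{2}.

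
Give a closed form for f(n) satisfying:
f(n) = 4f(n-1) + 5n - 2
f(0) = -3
First-order linear with linear forcing.
Homogeneous solution: f_h(n) = A·(4)^n.
Try particular f_p(n) = pn + q. Substituting:
  pn + q = 4(p(n-1) + q) + 5n - 2.
Matching the n-coefficient: p = 4p + 5 ⇒ p = - \frac{5}{3}.
Matching constants: q = -4p + 4q - 2 ⇒ q = - \frac{14}{9}.
General: f(n) = A·(4)^n - \frac{5 n}{3} - \frac{14}{9}.
Apply f(0) = -3: A - \frac{14}{9} = -3 ⇒ A = - \frac{13}{9}.
So f(n) = - \frac{13 \cdot 4^{n}}{9} - \frac{5 n}{3} - \frac{14}{9}.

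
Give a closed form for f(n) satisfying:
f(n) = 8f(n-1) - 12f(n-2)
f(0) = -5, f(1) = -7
Characteristic equation: x² - 8x + 12 = 0, which factors as (x - (6))(x - (2)) = 0.
Roots r₁ = 6, r₂ = 2 (distinct).
General solution: f(n) = A·(6)^n + B·(2)^n.
From f(0) = -5: A + B = -5.
From f(1) = -7: 6A + 2B = -7.
Solving: A = \frac{3}{4}, B = - \frac{23}{4}.
So f(n) = - \frac{23 \cdot 2^{n}}{4} + \frac{3 \cdot 6^{n}}{4}.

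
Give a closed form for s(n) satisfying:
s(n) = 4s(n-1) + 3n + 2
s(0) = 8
First-order linear with linear forcing.
Homogeneous solution: s_h(n) = A·(4)^n.
Try particular s_p(n) = pn + q. Substituting:
  pn + q = 4(p(n-1) + q) + 3n + 2.
Matching the n-coefficient: p = 4p + 3 ⇒ p = -1.
Matching constants: q = -4p + 4q + 2 ⇒ q = -2.
General: s(n) = A·(4)^n - n - 2.
Apply s(0) = 8: A - 2 = 8 ⇒ A = 10.
So s(n) = 10 \cdot 4^{n} - n - 2.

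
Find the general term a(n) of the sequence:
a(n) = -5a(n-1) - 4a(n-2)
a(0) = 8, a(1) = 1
Characteristic equation: x² + 5x + 4 = 0, which factors as (x - (-1))(x - (-4)) = 0.
Roots r₁ = -1, r₂ = -4 (distinct).
General solution: a(n) = A·(-1)^n + B·(-4)^n.
From a(0) = 8: A + B = 8.
From a(1) = 1: -A - 4B = 1.
Solving: A = 11, B = -3.
So a(n) = 11 \left(-1\right)^{n} - 3 \left(-4\right)^{n}.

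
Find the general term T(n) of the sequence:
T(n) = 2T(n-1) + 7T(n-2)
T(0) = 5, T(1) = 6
Characteristic equation: x² - 2x - 7 = 0.
Discriminant Δ = (2)² + 4·(7) = 32.
Roots r₁,₂ = (2 ± √32)/2, so r₁ = 1 + 2 \sqrt{2}, r₂ = 1 - 2 \sqrt{2}.
General solution: T(n) = A·r₁^n + B·r₂^n.
From the initial conditions, A + B = 5 and r₁A + r₂B = 6.
Since r₁ - r₂ = √32: A = (6 - (5)r₂)/√32 = \frac{\sqrt{2}}{8} + \frac{5}{2}, and B = 5 - A = \frac{5}{2} - \frac{\sqrt{2}}{8}.
So T(n) = \left(\frac{\sqrt{2}}{8} + \frac{5}{2}\right)\left(1 + 2 \sqrt{2}\right)^n + \left(\frac{5}{2} - \frac{\sqrt{2}}{8}\right)\left(1 - 2 \sqrt{2}\right)^n.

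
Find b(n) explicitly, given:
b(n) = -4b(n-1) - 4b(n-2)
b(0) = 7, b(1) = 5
Characteristic equation: x² + 4x + 4 = 0, which is (x - (-2))².
Repeated root r = -2.
General solution: b(n) = (A + Bn)·(-2)^n.
From b(0) = 7: A = 7.
From b(1) = 5: (A + B)·(-2) = 5 ⇒ B = - \frac{19}{2}.
So b(n) = \left(7 - \frac{19 n}{2}\right) \cdot (-2)^n.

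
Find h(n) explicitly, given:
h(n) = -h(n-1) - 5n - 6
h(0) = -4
First-order linear with linear forcing.
Homogeneous solution: h_h(n) = A·(-1)^n.
Try particular h_p(n) = pn + q. Substituting:
  pn + q = -(p(n-1) + q) - 5n - 6.
Matching the n-coefficient: p = -p - 5 ⇒ p = - \frac{5}{2}.
Matching constants: q = p - q - 6 ⇒ q = - \frac{17}{4}.
General: h(n) = A·(-1)^n - \frac{5 n}{2} - \frac{17}{4}.
Apply h(0) = -4: A - \frac{17}{4} = -4 ⇒ A = \frac{1}{4}.
So h(n) = \frac{\left(-1\right)^{n}}{4} - \frac{5 n}{2} - \frac{17}{4}.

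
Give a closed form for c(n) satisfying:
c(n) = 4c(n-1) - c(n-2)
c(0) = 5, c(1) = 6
Characteristic equation: x² - 4x + 1 = 0.
Discriminant Δ = (4)² + 4·(-1) = 12.
Roots r₁,₂ = (4 ± √12)/2, so r₁ = \sqrt{3} + 2, r₂ = 2 - \sqrt{3}.
General solution: c(n) = A·r₁^n + B·r₂^n.
From the initial conditions, A + B = 5 and r₁A + r₂B = 6.
Since r₁ - r₂ = √12: A = (6 - (5)r₂)/√12 = \frac{5}{2} - \frac{2 \sqrt{3}}{3}, and B = 5 - A = \frac{2 \sqrt{3}}{3} + \frac{5}{2}.
So c(n) = \left(\frac{5}{2} - \frac{2 \sqrt{3}}{3}\right)\left(\sqrt{3} + 2\right)^n + \left(\frac{2 \sqrt{3}}{3} + \frac{5}{2}\right)\left(2 - \sqrt{3}\right)^n.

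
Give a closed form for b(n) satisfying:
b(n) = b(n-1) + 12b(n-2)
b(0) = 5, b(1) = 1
Characteristic equation: x² - x - 12 = 0, which factors as (x - (4))(x - (-3)) = 0.
Roots r₁ = 4, r₂ = -3 (distinct).
General solution: b(n) = A·(4)^n + B·(-3)^n.
From b(0) = 5: A + B = 5.
From b(1) = 1: 4A - 3B = 1.
Solving: A = \frac{16}{7}, B = \frac{19}{7}.
So b(n) = \frac{19 \left(-3\right)^{n}}{7} + \frac{16 \cdot 4^{n}}{7}.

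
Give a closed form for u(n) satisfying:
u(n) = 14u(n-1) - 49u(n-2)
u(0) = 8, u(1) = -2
Characteristic equation: x² - 14x + 49 = 0, which is (x - (7))².
Repeated root r = 7.
General solution: u(n) = (A + Bn)·(7)^n.
From u(0) = 8: A = 8.
From u(1) = -2: (A + B)·(7) = -2 ⇒ B = - \frac{58}{7}.
So u(n) = \left(8 - \frac{58 n}{7}\right) \cdot (7)^n.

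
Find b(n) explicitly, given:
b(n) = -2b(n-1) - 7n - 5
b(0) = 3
First-order linear with linear forcing.
Homogeneous solution: b_h(n) = A·(-2)^n.
Try particular b_p(n) = pn + q. Substituting:
  pn + q = -2(p(n-1) + q) - 7n - 5.
Matching the n-coefficient: p = -2p - 7 ⇒ p = - \frac{7}{3}.
Matching constants: q = 2p - 2q - 5 ⇒ q = - \frac{29}{9}.
General: b(n) = A·(-2)^n - \frac{7 n}{3} - \frac{29}{9}.
Apply b(0) = 3: A - \frac{29}{9} = 3 ⇒ A = \frac{56}{9}.
So b(n) = \frac{56 \left(-2\right)^{n}}{9} - \frac{7 n}{3} - \frac{29}{9}.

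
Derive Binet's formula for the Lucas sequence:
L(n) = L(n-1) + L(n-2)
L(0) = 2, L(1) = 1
This is the Lucas sequence.
Characteristic equation: x² - x - 1 = 0; roots r₁ = \frac{1}{2} + \frac{\sqrt{5}}{2}, r₂ = \frac{1}{2} - \frac{\sqrt{5}}{2}.
General: L(n) = A·r₁^n + B·r₂^n. Solving with L(0)=2, L(1)=1 gives A = 1, B = 1.
So L(n) = 2^{- n} \left(\left(1 - \sqrt{5}\right)^{n} + \left(1 + \sqrt{5}\right)^{n}\right).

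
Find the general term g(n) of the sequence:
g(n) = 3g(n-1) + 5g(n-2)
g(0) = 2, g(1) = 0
Characteristic equation: x² - 3x - 5 = 0.
Discriminant Δ = (3)² + 4·(5) = 29.
Roots r₁,₂ = (3 ± √29)/2, so r₁ = \frac{3}{2} + \frac{\sqrt{29}}{2}, r₂ = \frac{3}{2} - \frac{\sqrt{29}}{2}.
General solution: g(n) = A·r₁^n + B·r₂^n.
From the initial conditions, A + B = 2 and r₁A + r₂B = 0.
Since r₁ - r₂ = √29: A = (0 - (2)r₂)/√29 = 1 - \frac{3 \sqrt{29}}{29}, and B = 2 - A = \frac{3 \sqrt{29}}{29} + 1.
So g(n) = \left(1 - \frac{3 \sqrt{29}}{29}\right)\left(\frac{3}{2} + \frac{\sqrt{29}}{2}\right)^n + \left(\frac{3 \sqrt{29}}{29} + 1\right)\left(\frac{3}{2} - \frac{\sqrt{29}}{2}\right)^n.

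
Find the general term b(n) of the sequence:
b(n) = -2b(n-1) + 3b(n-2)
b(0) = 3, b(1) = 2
Characteristic equation: x² + 2x - 3 = 0, which factors as (x - (-3))(x - (1)) = 0.
Roots r₁ = -3, r₂ = 1 (distinct).
General solution: b(n) = A·(-3)^n + B·(1)^n.
From b(0) = 3: A + B = 3.
From b(1) = 2: -3A + B = 2.
Solving: A = \frac{1}{4}, B = \frac{11}{4}.
So b(n) = \frac{\left(-3\right)^{n}}{4} + \frac{11}{4}.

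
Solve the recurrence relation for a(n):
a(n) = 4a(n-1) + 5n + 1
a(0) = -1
First-order linear with linear forcing.
Homogeneous solution: a_h(n) = A·(4)^n.
Try particular a_p(n) = pn + q. Substituting:
  pn + q = 4(p(n-1) + q) + 5n + 1.
Matching the n-coefficient: p = 4p + 5 ⇒ p = - \frac{5}{3}.
Matching constants: q = -4p + 4q + 1 ⇒ q = - \frac{23}{9}.
General: a(n) = A·(4)^n - \frac{5 n}{3} - \frac{23}{9}.
Apply a(0) = -1: A - \frac{23}{9} = -1 ⇒ A = \frac{14}{9}.
So a(n) = \frac{14 \cdot 4^{n}}{9} - \frac{5 n}{3} - \frac{23}{9}.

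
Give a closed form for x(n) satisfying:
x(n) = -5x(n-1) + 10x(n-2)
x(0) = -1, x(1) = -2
Characteristic equation: x² + 5x - 10 = 0.
Discriminant Δ = (-5)² + 4·(10) = 65.
Roots r₁,₂ = (-5 ± √65)/2, so r₁ = - \frac{5}{2} + \frac{\sqrt{65}}{2}, r₂ = - \frac{\sqrt{65}}{2} - \frac{5}{2}.
General solution: x(n) = A·r₁^n + B·r₂^n.
From the initial conditions, A + B = -1 and r₁A + r₂B = -2.
Since r₁ - r₂ = √65: A = (-2 - (-1)r₂)/√65 = - \frac{9 \sqrt{65}}{130} - \frac{1}{2}, and B = -1 - A = - \frac{1}{2} + \frac{9 \sqrt{65}}{130}.
So x(n) = \left(- \frac{9 \sqrt{65}}{130} - \frac{1}{2}\right)\left(- \frac{5}{2} + \frac{\sqrt{65}}{2}\right)^n + \left(- \frac{1}{2} + \frac{9 \sqrt{65}}{130}\right)\left(- \frac{\sqrt{65}}{2} - \frac{5}{2}\right)^n.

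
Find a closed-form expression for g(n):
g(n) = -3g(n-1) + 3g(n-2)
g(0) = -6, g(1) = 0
Characteristic equation: x² + 3x - 3 = 0.
Discriminant Δ = (-3)² + 4·(3) = 21.
Roots r₁,₂ = (-3 ± √21)/2, so r₁ = - \frac{3}{2} + \frac{\sqrt{21}}{2}, r₂ = - \frac{\sqrt{21}}{2} - \frac{3}{2}.
General solution: g(n) = A·r₁^n + B·r₂^n.
From the initial conditions, A + B = -6 and r₁A + r₂B = 0.
Since r₁ - r₂ = √21: A = (0 - (-6)r₂)/√21 = -3 - \frac{3 \sqrt{21}}{7}, and B = -6 - A = -3 + \frac{3 \sqrt{21}}{7}.
So g(n) = \left(-3 - \frac{3 \sqrt{21}}{7}\right)\left(- \frac{3}{2} + \frac{\sqrt{21}}{2}\right)^n + \left(-3 + \frac{3 \sqrt{21}}{7}\right)\left(- \frac{\sqrt{21}}{2} - \frac{3}{2}\right)^n.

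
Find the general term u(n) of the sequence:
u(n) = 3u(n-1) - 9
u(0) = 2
First-order linear non-homogeneous.
Homogeneous solution: u_h(n) = A·(3)^n.
Try constant particular solution u_p = K: K = 3K - 9 ⇒ K = \frac{9}{2}.
General: u(n) = A·(3)^n + \frac{9}{2}.
Apply u(0) = 2: A + \frac{9}{2} = 2 ⇒ A = - \frac{5}{2}.
So u(n) = \frac{9}{2} - \frac{5 \cdot 3^{n}}{2}.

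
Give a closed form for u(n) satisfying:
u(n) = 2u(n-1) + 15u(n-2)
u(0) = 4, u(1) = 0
Characteristic equation: x² - 2x - 15 = 0, which factors as (x - (-3))(x - (5)) = 0.
Roots r₁ = -3, r₂ = 5 (distinct).
General solution: u(n) = A·(-3)^n + B·(5)^n.
From u(0) = 4: A + B = 4.
From u(1) = 0: -3A + 5B = 0.
Solving: A = \frac{5}{2}, B = \frac{3}{2}.
So u(n) = \frac{5 \left(-3\right)^{n}}{2} + \frac{3 \cdot 5^{n}}{2}.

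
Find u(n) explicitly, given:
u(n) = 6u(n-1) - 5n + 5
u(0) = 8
First-order linear with linear forcing.
Homogeneous solution: u_h(n) = A·(6)^n.
Try particular u_p(n) = pn + q. Substituting:
  pn + q = 6(p(n-1) + q) - 5n + 5.
Matching the n-coefficient: p = 6p - 5 ⇒ p = 1.
Matching constants: q = -6p + 6q + 5 ⇒ q = \frac{1}{5}.
General: u(n) = A·(6)^n + n + \frac{1}{5}.
Apply u(0) = 8: A + \frac{1}{5} = 8 ⇒ A = \frac{39}{5}.
So u(n) = \frac{39 \cdot 6^{n}}{5} + n + \frac{1}{5}.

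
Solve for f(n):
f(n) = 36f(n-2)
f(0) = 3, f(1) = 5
Characteristic equation: x² - 36 = 0, which factors as (x - (6))(x - (-6)) = 0.
Roots r₁ = 6, r₂ = -6 (distinct).
General solution: f(n) = A·(6)^n + B·(-6)^n.
From f(0) = 3: A + B = 3.
From f(1) = 5: 6A - 6B = 5.
Solving: A = \frac{23}{12}, B = \frac{13}{12}.
So f(n) = \frac{13 \left(-6\right)^{n}}{12} + \frac{23 \cdot 6^{n}}{12}.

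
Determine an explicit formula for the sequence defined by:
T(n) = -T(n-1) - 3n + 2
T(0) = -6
First-order linear with linear forcing.
Homogeneous solution: T_h(n) = A·(-1)^n.
Try particular T_p(n) = pn + q. Substituting:
  pn + q = -(p(n-1) + q) - 3n + 2.
Matching the n-coefficient: p = -p - 3 ⇒ p = - \frac{3}{2}.
Matching constants: q = p - q + 2 ⇒ q = \frac{1}{4}.
General: T(n) = A·(-1)^n - \frac{3 n}{2} + \frac{1}{4}.
Apply T(0) = -6: A + \frac{1}{4} = -6 ⇒ A = - \frac{25}{4}.
So T(n) = - \frac{25 \left(-1\right)^{n}}{4} - \frac{3 n}{2} + \frac{1}{4}.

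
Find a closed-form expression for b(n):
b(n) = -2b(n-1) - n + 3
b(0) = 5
First-order linear with linear forcing.
Homogeneous solution: b_h(n) = A·(-2)^n.
Try particular b_p(n) = pn + q. Substituting:
  pn + q = -2(p(n-1) + q) - n + 3.
Matching the n-coefficient: p = -2p - 1 ⇒ p = - \frac{1}{3}.
Matching constants: q = 2p - 2q + 3 ⇒ q = \frac{7}{9}.
General: b(n) = A·(-2)^n - \frac{n}{3} + \frac{7}{9}.
Apply b(0) = 5: A + \frac{7}{9} = 5 ⇒ A = \frac{38}{9}.
So b(n) = \frac{38 \left(-2\right)^{n}}{9} - \frac{n}{3} + \frac{7}{9}.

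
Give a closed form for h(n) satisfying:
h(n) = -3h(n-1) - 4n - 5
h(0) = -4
First-order linear with linear forcing.
Homogeneous solution: h_h(n) = A·(-3)^n.
Try particular h_p(n) = pn + q. Substituting:
  pn + q = -3(p(n-1) + q) - 4n - 5.
Matching the n-coefficient: p = -3p - 4 ⇒ p = -1.
Matching constants: q = 3p - 3q - 5 ⇒ q = -2.
General: h(n) = A·(-3)^n - n - 2.
Apply h(0) = -4: A - 2 = -4 ⇒ A = -2.
So h(n) = - 2 \left(-3\right)^{n} - n - 2.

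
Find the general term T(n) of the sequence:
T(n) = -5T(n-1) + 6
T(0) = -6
First-order linear non-homogeneous.
Homogeneous solution: T_h(n) = A·(-5)^n.
Try constant particular solution T_p = K: K = -5K + 6 ⇒ K = 1.
General: T(n) = A·(-5)^n + 1.
Apply T(0) = -6: A + 1 = -6 ⇒ A = -7.
So T(n) = 1 - 7 \left(-5\right)^{n}.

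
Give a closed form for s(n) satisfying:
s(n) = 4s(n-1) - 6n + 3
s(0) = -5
First-order linear with linear forcing.
Homogeneous solution: s_h(n) = A·(4)^n.
Try particular s_p(n) = pn + q. Substituting:
  pn + q = 4(p(n-1) + q) - 6n + 3.
Matching the n-coefficient: p = 4p - 6 ⇒ p = 2.
Matching constants: q = -4p + 4q + 3 ⇒ q = \frac{5}{3}.
General: s(n) = A·(4)^n + 2 n + \frac{5}{3}.
Apply s(0) = -5: A + \frac{5}{3} = -5 ⇒ A = - \frac{20}{3}.
So s(n) = - \frac{20 \cdot 4^{n}}{3} + 2 n + \frac{5}{3}.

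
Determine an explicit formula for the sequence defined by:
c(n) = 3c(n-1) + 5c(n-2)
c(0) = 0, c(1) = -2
Characteristic equation: x² - 3x - 5 = 0.
Discriminant Δ = (3)² + 4·(5) = 29.
Roots r₁,₂ = (3 ± √29)/2, so r₁ = \frac{3}{2} + \frac{\sqrt{29}}{2}, r₂ = \frac{3}{2} - \frac{\sqrt{29}}{2}.
General solution: c(n) = A·r₁^n + B·r₂^n.
From the initial conditions, A + B = 0 and r₁A + r₂B = -2.
Since r₁ - r₂ = √29: A = (-2 - (0)r₂)/√29 = - \frac{2 \sqrt{29}}{29}, and B = 0 - A = \frac{2 \sqrt{29}}{29}.
So c(n) = \left(- \frac{2 \sqrt{29}}{29}\right)\left(\frac{3}{2} + \frac{\sqrt{29}}{2}\right)^n + \left(\frac{2 \sqrt{29}}{29}\right)\left(\frac{3}{2} - \frac{\sqrt{29}}{2}\right)^n.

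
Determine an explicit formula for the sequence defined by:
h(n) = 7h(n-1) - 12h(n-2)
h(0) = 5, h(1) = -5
Characteristic equation: x² - 7x + 12 = 0, which factors as (x - (4))(x - (3)) = 0.
Roots r₁ = 4, r₂ = 3 (distinct).
General solution: h(n) = A·(4)^n + B·(3)^n.
From h(0) = 5: A + B = 5.
From h(1) = -5: 4A + 3B = -5.
Solving: A = -20, B = 25.
So h(n) = 25 \cdot 3^{n} - 20 \cdot 4^{n}.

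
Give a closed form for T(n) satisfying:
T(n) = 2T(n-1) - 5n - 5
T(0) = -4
First-order linear with linear forcing.
Homogeneous solution: T_h(n) = A·(2)^n.
Try particular T_p(n) = pn + q. Substituting:
  pn + q = 2(p(n-1) + q) - 5n - 5.
Matching the n-coefficient: p = 2p - 5 ⇒ p = 5.
Matching constants: q = -2p + 2q - 5 ⇒ q = 15.
General: T(n) = A·(2)^n + 5 n + 15.
Apply T(0) = -4: A + 15 = -4 ⇒ A = -19.
So T(n) = - 19 \cdot 2^{n} + 5 n + 15.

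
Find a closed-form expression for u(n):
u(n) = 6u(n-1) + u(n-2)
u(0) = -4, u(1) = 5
Characteristic equation: x² - 6x - 1 = 0.
Discriminant Δ = (6)² + 4·(1) = 40.
Roots r₁,₂ = (6 ± √40)/2, so r₁ = 3 + \sqrt{10}, r₂ = 3 - \sqrt{10}.
General solution: u(n) = A·r₁^n + B·r₂^n.
From the initial conditions, A + B = -4 and r₁A + r₂B = 5.
Since r₁ - r₂ = √40: A = (5 - (-4)r₂)/√40 = -2 + \frac{17 \sqrt{10}}{20}, and B = -4 - A = - \frac{17 \sqrt{10}}{20} - 2.
So u(n) = \left(-2 + \frac{17 \sqrt{10}}{20}\right)\left(3 + \sqrt{10}\right)^n + \left(- \frac{17 \sqrt{10}}{20} - 2\right)\left(3 - \sqrt{10}\right)^n.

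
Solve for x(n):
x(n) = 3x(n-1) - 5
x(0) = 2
First-order linear non-homogeneous.
Homogeneous solution: x_h(n) = A·(3)^n.
Try constant particular solution x_p = K: K = 3K - 5 ⇒ K = \frac{5}{2}.
General: x(n) = A·(3)^n + \frac{5}{2}.
Apply x(0) = 2: A + \frac{5}{2} = 2 ⇒ A = - \frac{1}{2}.
So x(n) = \frac{5}{2} - \frac{3^{n}}{2}.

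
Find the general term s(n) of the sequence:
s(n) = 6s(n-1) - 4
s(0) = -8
First-order linear non-homogeneous.
Homogeneous solution: s_h(n) = A·(6)^n.
Try constant particular solution s_p = K: K = 6K - 4 ⇒ K = \frac{4}{5}.
General: s(n) = A·(6)^n + \frac{4}{5}.
Apply s(0) = -8: A + \frac{4}{5} = -8 ⇒ A = - \frac{44}{5}.
So s(n) = \frac{4}{5} - \frac{44 \cdot 6^{n}}{5}.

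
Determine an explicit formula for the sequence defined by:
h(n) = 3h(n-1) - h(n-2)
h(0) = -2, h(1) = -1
Characteristic equation: x² - 3x + 1 = 0.
Discriminant Δ = (3)² + 4·(-1) = 5.
Roots r₁,₂ = (3 ± √5)/2, so r₁ = \frac{\sqrt{5}}{2} + \frac{3}{2}, r₂ = \frac{3}{2} - \frac{\sqrt{5}}{2}.
General solution: h(n) = A·r₁^n + B·r₂^n.
From the initial conditions, A + B = -2 and r₁A + r₂B = -1.
Since r₁ - r₂ = √5: A = (-1 - (-2)r₂)/√5 = -1 + \frac{2 \sqrt{5}}{5}, and B = -2 - A = -1 - \frac{2 \sqrt{5}}{5}.
So h(n) = \left(-1 + \frac{2 \sqrt{5}}{5}\right)\left(\frac{\sqrt{5}}{2} + \frac{3}{2}\right)^n + \left(-1 - \frac{2 \sqrt{5}}{5}\right)\left(\frac{3}{2} - \frac{\sqrt{5}}{2}\right)^n.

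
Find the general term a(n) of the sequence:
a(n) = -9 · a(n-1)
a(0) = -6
Pure geometric recurrence with ratio -9.
By induction a(n) = a(0) · (-9)^n = - 6 \left(-9\right)^{n}.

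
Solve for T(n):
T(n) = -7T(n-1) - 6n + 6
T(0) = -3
First-order linear with linear forcing.
Homogeneous solution: T_h(n) = A·(-7)^n.
Try particular T_p(n) = pn + q. Substituting:
  pn + q = -7(p(n-1) + q) - 6n + 6.
Matching the n-coefficient: p = -7p - 6 ⇒ p = - \frac{3}{4}.
Matching constants: q = 7p - 7q + 6 ⇒ q = \frac{3}{32}.
General: T(n) = A·(-7)^n - \frac{3 n}{4} + \frac{3}{32}.
Apply T(0) = -3: A + \frac{3}{32} = -3 ⇒ A = - \frac{99}{32}.
So T(n) = - \frac{99 \left(-7\right)^{n}}{32} - \frac{3 n}{4} + \frac{3}{32}.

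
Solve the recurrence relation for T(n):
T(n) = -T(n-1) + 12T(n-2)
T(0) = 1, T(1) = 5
Characteristic equation: x² + x - 12 = 0, which factors as (x - (-4))(x - (3)) = 0.
Roots r₁ = -4, r₂ = 3 (distinct).
General solution: T(n) = A·(-4)^n + B·(3)^n.
From T(0) = 1: A + B = 1.
From T(1) = 5: -4A + 3B = 5.
Solving: A = - \frac{2}{7}, B = \frac{9}{7}.
So T(n) = - \frac{2 \left(-4\right)^{n}}{7} + \frac{9 \cdot 3^{n}}{7}.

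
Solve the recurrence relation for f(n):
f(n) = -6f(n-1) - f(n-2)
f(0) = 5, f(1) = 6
Characteristic equation: x² + 6x + 1 = 0.
Discriminant Δ = (-6)² + 4·(-1) = 32.
Roots r₁,₂ = (-6 ± √32)/2, so r₁ = -3 + 2 \sqrt{2}, r₂ = -3 - 2 \sqrt{2}.
General solution: f(n) = A·r₁^n + B·r₂^n.
From the initial conditions, A + B = 5 and r₁A + r₂B = 6.
Since r₁ - r₂ = √32: A = (6 - (5)r₂)/√32 = \frac{5}{2} + \frac{21 \sqrt{2}}{8}, and B = 5 - A = \frac{5}{2} - \frac{21 \sqrt{2}}{8}.
So f(n) = \left(\frac{5}{2} + \frac{21 \sqrt{2}}{8}\right)\left(-3 + 2 \sqrt{2}\right)^n + \left(\frac{5}{2} - \frac{21 \sqrt{2}}{8}\right)\left(-3 - 2 \sqrt{2}\right)^n.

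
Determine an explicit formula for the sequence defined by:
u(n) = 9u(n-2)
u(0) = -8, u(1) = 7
Characteristic equation: x² - 9 = 0, which factors as (x - (-3))(x - (3)) = 0.
Roots r₁ = -3, r₂ = 3 (distinct).
General solution: u(n) = A·(-3)^n + B·(3)^n.
From u(0) = -8: A + B = -8.
From u(1) = 7: -3A + 3B = 7.
Solving: A = - \frac{31}{6}, B = - \frac{17}{6}.
So u(n) = - \frac{31 \left(-3\right)^{n}}{6} - \frac{17 \cdot 3^{n}}{6}.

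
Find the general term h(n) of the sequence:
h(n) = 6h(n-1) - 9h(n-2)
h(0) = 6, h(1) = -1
Characteristic equation: x² - 6x + 9 = 0, which is (x - (3))².
Repeated root r = 3.
General solution: h(n) = (A + Bn)·(3)^n.
From h(0) = 6: A = 6.
From h(1) = -1: (A + B)·(3) = -1 ⇒ B = - \frac{19}{3}.
So h(n) = \left(6 - \frac{19 n}{3}\right) \cdot (3)^n.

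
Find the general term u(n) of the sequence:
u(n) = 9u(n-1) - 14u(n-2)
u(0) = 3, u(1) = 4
Characteristic equation: x² - 9x + 14 = 0, which factors as (x - (2))(x - (7)) = 0.
Roots r₁ = 2, r₂ = 7 (distinct).
General solution: u(n) = A·(2)^n + B·(7)^n.
From u(0) = 3: A + B = 3.
From u(1) = 4: 2A + 7B = 4.
Solving: A = \frac{17}{5}, B = - \frac{2}{5}.
So u(n) = \frac{17 \cdot 2^{n}}{5} - \frac{2 \cdot 7^{n}}{5}.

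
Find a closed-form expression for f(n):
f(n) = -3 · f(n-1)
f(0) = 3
Pure geometric recurrence with ratio -3.
By induction f(n) = f(0) · (-3)^n = 3 \left(-3\right)^{n}.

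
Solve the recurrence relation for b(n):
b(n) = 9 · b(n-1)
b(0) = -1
Pure geometric recurrence with ratio 9.
By induction b(n) = b(0) · (9)^n = - 9^{n}.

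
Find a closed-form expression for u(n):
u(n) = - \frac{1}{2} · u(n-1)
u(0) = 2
Pure geometric recurrence with ratio - \frac{1}{2}.
By induction u(n) = u(0) · (- \frac{1}{2})^n = 2 \left(- \frac{1}{2}\right)^{n}.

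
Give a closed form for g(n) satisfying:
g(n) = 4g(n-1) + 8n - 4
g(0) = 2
First-order linear with linear forcing.
Homogeneous solution: g_h(n) = A·(4)^n.
Try particular g_p(n) = pn + q. Substituting:
  pn + q = 4(p(n-1) + q) + 8n - 4.
Matching the n-coefficient: p = 4p + 8 ⇒ p = - \frac{8}{3}.
Matching constants: q = -4p + 4q - 4 ⇒ q = - \frac{20}{9}.
General: g(n) = A·(4)^n - \frac{8 n}{3} - \frac{20}{9}.
Apply g(0) = 2: A - \frac{20}{9} = 2 ⇒ A = \frac{38}{9}.
So g(n) = \frac{38 \cdot 4^{n}}{9} - \frac{8 n}{3} - \frac{20}{9}.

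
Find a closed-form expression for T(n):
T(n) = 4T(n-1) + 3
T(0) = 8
First-order linear non-homogeneous.
Homogeneous solution: T_h(n) = A·(4)^n.
Try constant particular solution T_p = K: K = 4K + 3 ⇒ K = -1.
General: T(n) = A·(4)^n - 1.
Apply T(0) = 8: A - 1 = 8 ⇒ A = 9.
So T(n) = 9 \cdot 4^{n} - 1.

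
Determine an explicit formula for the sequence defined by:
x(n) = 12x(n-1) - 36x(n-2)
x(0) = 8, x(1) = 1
Characteristic equation: x² - 12x + 36 = 0, which is (x - (6))².
Repeated root r = 6.
General solution: x(n) = (A + Bn)·(6)^n.
From x(0) = 8: A = 8.
From x(1) = 1: (A + B)·(6) = 1 ⇒ B = - \frac{47}{6}.
So x(n) = \left(8 - \frac{47 n}{6}\right) \cdot (6)^n.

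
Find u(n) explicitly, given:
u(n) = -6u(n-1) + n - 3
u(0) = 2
First-order linear with linear forcing.
Homogeneous solution: u_h(n) = A·(-6)^n.
Try particular u_p(n) = pn + q. Substituting:
  pn + q = -6(p(n-1) + q) + n - 3.
Matching the n-coefficient: p = -6p + 1 ⇒ p = \frac{1}{7}.
Matching constants: q = 6p - 6q - 3 ⇒ q = - \frac{15}{49}.
General: u(n) = A·(-6)^n + \frac{n}{7} - \frac{15}{49}.
Apply u(0) = 2: A - \frac{15}{49} = 2 ⇒ A = \frac{113}{49}.
So u(n) = \frac{113 \left(-6\right)^{n}}{49} + \frac{n}{7} - \frac{15}{49}.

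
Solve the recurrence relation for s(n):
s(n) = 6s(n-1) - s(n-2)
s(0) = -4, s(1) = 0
Characteristic equation: x² - 6x + 1 = 0.
Discriminant Δ = (6)² + 4·(-1) = 32.
Roots r₁,₂ = (6 ± √32)/2, so r₁ = 2 \sqrt{2} + 3, r₂ = 3 - 2 \sqrt{2}.
General solution: s(n) = A·r₁^n + B·r₂^n.
From the initial conditions, A + B = -4 and r₁A + r₂B = 0.
Since r₁ - r₂ = √32: A = (0 - (-4)r₂)/√32 = -2 + \frac{3 \sqrt{2}}{2}, and B = -4 - A = - \frac{3 \sqrt{2}}{2} - 2.
So s(n) = \left(-2 + \frac{3 \sqrt{2}}{2}\right)\left(2 \sqrt{2} + 3\right)^n + \left(- \frac{3 \sqrt{2}}{2} - 2\right)\left(3 - 2 \sqrt{2}\right)^n.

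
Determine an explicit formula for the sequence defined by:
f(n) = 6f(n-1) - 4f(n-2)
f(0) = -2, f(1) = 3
Characteristic equation: x² - 6x + 4 = 0.
Discriminant Δ = (6)² + 4·(-4) = 20.
Roots r₁,₂ = (6 ± √20)/2, so r₁ = \sqrt{5} + 3, r₂ = 3 - \sqrt{5}.
General solution: f(n) = A·r₁^n + B·r₂^n.
From the initial conditions, A + B = -2 and r₁A + r₂B = 3.
Since r₁ - r₂ = √20: A = (3 - (-2)r₂)/√20 = -1 + \frac{9 \sqrt{5}}{10}, and B = -2 - A = - \frac{9 \sqrt{5}}{10} - 1.
So f(n) = \left(-1 + \frac{9 \sqrt{5}}{10}\right)\left(\sqrt{5} + 3\right)^n + \left(- \frac{9 \sqrt{5}}{10} - 1\right)\left(3 - \sqrt{5}\right)^n.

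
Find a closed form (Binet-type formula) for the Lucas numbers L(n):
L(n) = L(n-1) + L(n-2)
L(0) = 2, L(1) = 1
This is the Lucas sequence.
Characteristic equation: x² - x - 1 = 0; roots r₁ = \frac{1}{2} + \frac{\sqrt{5}}{2}, r₂ = \frac{1}{2} - \frac{\sqrt{5}}{2}.
General: L(n) = A·r₁^n + B·r₂^n. Solving with L(0)=2, L(1)=1 gives A = 1, B = 1.
So L(n) = 2^{- n} \left(\left(1 - \sqrt{5}\right)^{n} + \left(1 + \sqrt{5}\right)^{n}\right).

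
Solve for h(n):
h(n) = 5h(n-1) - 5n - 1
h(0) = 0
First-order linear with linear forcing.
Homogeneous solution: h_h(n) = A·(5)^n.
Try particular h_p(n) = pn + q. Substituting:
  pn + q = 5(p(n-1) + q) - 5n - 1.
Matching the n-coefficient: p = 5p - 5 ⇒ p = \frac{5}{4}.
Matching constants: q = -5p + 5q - 1 ⇒ q = \frac{29}{16}.
General: h(n) = A·(5)^n + \frac{5 n}{4} + \frac{29}{16}.
Apply h(0) = 0: A + \frac{29}{16} = 0 ⇒ A = - \frac{29}{16}.
So h(n) = - \frac{29 \cdot 5^{n}}{16} + \frac{5 n}{4} + \frac{29}{16}.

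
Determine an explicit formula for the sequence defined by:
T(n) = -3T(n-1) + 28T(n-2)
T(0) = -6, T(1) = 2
Characteristic equation: x² + 3x - 28 = 0, which factors as (x - (4))(x - (-7)) = 0.
Roots r₁ = 4, r₂ = -7 (distinct).
General solution: T(n) = A·(4)^n + B·(-7)^n.
From T(0) = -6: A + B = -6.
From T(1) = 2: 4A - 7B = 2.
Solving: A = - \frac{40}{11}, B = - \frac{26}{11}.
So T(n) = - \frac{26 \left(-7\right)^{n}}{11} - \frac{40 \cdot 4^{n}}{11}.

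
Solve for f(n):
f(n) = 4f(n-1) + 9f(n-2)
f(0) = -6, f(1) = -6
Characteristic equation: x² - 4x - 9 = 0.
Discriminant Δ = (4)² + 4·(9) = 52.
Roots r₁,₂ = (4 ± √52)/2, so r₁ = 2 + \sqrt{13}, r₂ = 2 - \sqrt{13}.
General solution: f(n) = A·r₁^n + B·r₂^n.
From the initial conditions, A + B = -6 and r₁A + r₂B = -6.
Since r₁ - r₂ = √52: A = (-6 - (-6)r₂)/√52 = -3 + \frac{3 \sqrt{13}}{13}, and B = -6 - A = -3 - \frac{3 \sqrt{13}}{13}.
So f(n) = \left(-3 + \frac{3 \sqrt{13}}{13}\right)\left(2 + \sqrt{13}\right)^n + \left(-3 - \frac{3 \sqrt{13}}{13}\right)\left(2 - \sqrt{13}\right)^n.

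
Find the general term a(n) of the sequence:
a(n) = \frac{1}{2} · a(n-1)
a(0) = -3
Pure geometric recurrence with ratio \frac{1}{2}.
By induction a(n) = a(0) · (\frac{1}{2})^n = - 3 \cdot 2^{- n}.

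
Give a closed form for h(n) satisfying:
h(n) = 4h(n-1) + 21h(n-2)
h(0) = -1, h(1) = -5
Characteristic equation: x² - 4x - 21 = 0, which factors as (x - (-3))(x - (7)) = 0.
Roots r₁ = -3, r₂ = 7 (distinct).
General solution: h(n) = A·(-3)^n + B·(7)^n.
From h(0) = -1: A + B = -1.
From h(1) = -5: -3A + 7B = -5.
Solving: A = - \frac{1}{5}, B = - \frac{4}{5}.
So h(n) = - \frac{\left(-3\right)^{n}}{5} - \frac{4 \cdot 7^{n}}{5}.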